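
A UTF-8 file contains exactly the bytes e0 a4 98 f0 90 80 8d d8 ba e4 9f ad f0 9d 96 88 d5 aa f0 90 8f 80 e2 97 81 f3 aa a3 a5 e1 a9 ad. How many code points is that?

Byte at offset 0: 0xE0 = 11100000 → 3-byte char (#1). Advance 3.
Byte at offset 3: 0xF0 = 11110000 → 4-byte char (#2). Advance 4.
Byte at offset 7: 0xD8 = 11011000 → 2-byte char (#3). Advance 2.
Byte at offset 9: 0xE4 = 11100100 → 3-byte char (#4). Advance 3.
Byte at offset 12: 0xF0 = 11110000 → 4-byte char (#5). Advance 4.
Byte at offset 16: 0xD5 = 11010101 → 2-byte char (#6). Advance 2.
Byte at offset 18: 0xF0 = 11110000 → 4-byte char (#7). Advance 4.
Byte at offset 22: 0xE2 = 11100010 → 3-byte char (#8). Advance 3.
Byte at offset 25: 0xF3 = 11110011 → 4-byte char (#9). Advance 4.
Byte at offset 29: 0xE1 = 11100001 → 3-byte char (#10). Advance 3.
Reached end at offset 32 after 10 code points.

10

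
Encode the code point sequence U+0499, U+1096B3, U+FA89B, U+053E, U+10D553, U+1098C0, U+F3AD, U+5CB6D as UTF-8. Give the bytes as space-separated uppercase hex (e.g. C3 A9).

U+0499: 2-byte form → D2 99.
U+1096B3: 4-byte form → F4 89 9A B3.
U+FA89B: 4-byte form → F3 BA A2 9B.
U+053E: 2-byte form → D4 BE.
U+10D553: 4-byte form → F4 8D 95 93.
U+1098C0: 4-byte form → F4 89 A3 80.
U+F3AD: 3-byte form → EF 8E AD.
U+5CB6D: 4-byte form → F1 9C AD AD.
Concatenated (27 bytes): D2 99 F4 89 9A B3 F3 BA A2 9B D4 BE F4 8D 95 93 F4 89 A3 80 EF 8E AD F1 9C AD AD.

D2 99 F4 89 9A B3 F3 BA A2 9B D4 BE F4 8D 95 93 F4 89 A3 80 EF 8E AD F1 9C AD AD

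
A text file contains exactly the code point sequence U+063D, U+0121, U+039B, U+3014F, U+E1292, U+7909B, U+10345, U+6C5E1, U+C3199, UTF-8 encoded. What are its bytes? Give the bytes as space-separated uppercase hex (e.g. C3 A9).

U+063D: 2-byte form → D8 BD.
U+0121: 2-byte form → C4 A1.
U+039B: 2-byte form → CE 9B.
U+3014F: 4-byte form → F0 B0 85 8F.
U+E1292: 4-byte form → F3 A1 8A 92.
U+7909B: 4-byte form → F1 B9 82 9B.
U+10345: 4-byte form → F0 90 8D 85.
U+6C5E1: 4-byte form → F1 AC 97 A1.
U+C3199: 4-byte form → F3 83 86 99.
Concatenated (30 bytes): D8 BD C4 A1 CE 9B F0 B0 85 8F F3 A1 8A 92 F1 B9 82 9B F0 90 8D 85 F1 AC 97 A1 F3 83 86 99.

D8 BD C4 A1 CE 9B F0 B0 85 8F F3 A1 8A 92 F1 B9 82 9B F0 90 8D 85 F1 AC 97 A1 F3 83 86 99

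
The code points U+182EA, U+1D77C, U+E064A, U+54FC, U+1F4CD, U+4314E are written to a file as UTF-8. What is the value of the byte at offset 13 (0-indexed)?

U+182EA → 4-byte form F0 98 8B AA at offsets 0–3.
U+1D77C → 4-byte form F0 9D 9D BC at offsets 4–7.
U+E064A → 4-byte form F3 A0 99 8A at offsets 8–11.
U+54FC → 3-byte form E5 93 BC at offsets 12–14.
Offset 13 falls in char 4's range; it's byte 2 of E5 93 BC = 0x93.

0x93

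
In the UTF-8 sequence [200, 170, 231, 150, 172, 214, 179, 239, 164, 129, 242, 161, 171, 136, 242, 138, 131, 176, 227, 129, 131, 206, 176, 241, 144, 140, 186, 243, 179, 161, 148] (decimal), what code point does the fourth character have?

Offset 0: leading byte 0xC8 = 11001000 → 2-byte char #1 = C8 AA.
Offset 2: leading byte 0xE7 = 11100111 → 3-byte char #2 = E7 96 AC.
Offset 5: leading byte 0xD6 = 11010110 → 2-byte char #3 = D6 B3.
Offset 7: leading byte 0xEF = 11101111 → 3-byte char #4 = EF A4 81.
Leading byte 0xEF = 11101111 matches 1110xxxx → 3-byte sequence.
Byte 1: 0xEF = 11101111, payload 1111 (4 bits).
Byte 2: 0xA4 = 10100100 (10xxxxxx ✓), payload 100100.
Byte 3: 0x81 = 10000001 (10xxxxxx ✓), payload 000001.
Concatenate: 1111100100000001 = 0xF901 (16 bits → U+F901).

U+F901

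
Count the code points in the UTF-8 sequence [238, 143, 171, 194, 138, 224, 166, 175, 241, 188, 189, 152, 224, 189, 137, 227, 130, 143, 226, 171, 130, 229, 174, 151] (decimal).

8

Byte at offset 0: 0xEE = 11101110 → 3-byte char (#1). Advance 3.
Byte at offset 3: 0xC2 = 11000010 → 2-byte char (#2). Advance 2.
Byte at offset 5: 0xE0 = 11100000 → 3-byte char (#3). Advance 3.
Byte at offset 8: 0xF1 = 11110001 → 4-byte char (#4). Advance 4.
Byte at offset 12: 0xE0 = 11100000 → 3-byte char (#5). Advance 3.
Byte at offset 15: 0xE3 = 11100011 → 3-byte char (#6). Advance 3.
Byte at offset 18: 0xE2 = 11100010 → 3-byte char (#7). Advance 3.
Byte at offset 21: 0xE5 = 11100101 → 3-byte char (#8). Advance 3.
Reached end at offset 24 after 8 code points.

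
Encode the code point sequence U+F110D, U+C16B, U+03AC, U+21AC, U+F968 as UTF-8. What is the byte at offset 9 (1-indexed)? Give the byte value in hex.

0xAC

1-indexed offset 9 is 0-indexed offset 8.
U+F110D → 4-byte form F3 B1 84 8D at offsets 0–3.
U+C16B → 3-byte form EC 85 AB at offsets 4–6.
U+03AC → 2-byte form CE AC at offsets 7–8.
Offset 8 falls in char 3's range; it's byte 2 of CE AC = 0xAC.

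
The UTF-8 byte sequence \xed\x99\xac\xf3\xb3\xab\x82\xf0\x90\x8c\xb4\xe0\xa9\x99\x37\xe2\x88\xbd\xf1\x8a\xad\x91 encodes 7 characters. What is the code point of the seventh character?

U+4AB51

Offset 0: leading byte 0xED = 11101101 → 3-byte char #1 = ED 99 AC.
Offset 3: leading byte 0xF3 = 11110011 → 4-byte char #2 = F3 B3 AB 82.
Offset 7: leading byte 0xF0 = 11110000 → 4-byte char #3 = F0 90 8C B4.
Offset 11: leading byte 0xE0 = 11100000 → 3-byte char #4 = E0 A9 99.
Offset 14: leading byte 0x37 = 00110111 → 1-byte char #5 = 37.
Offset 15: leading byte 0xE2 = 11100010 → 3-byte char #6 = E2 88 BD.
Offset 18: leading byte 0xF1 = 11110001 → 4-byte char #7 = F1 8A AD 91.
Leading byte 0xF1 = 11110001 matches 11110xxx → 4-byte sequence.
Byte 1: 0xF1 = 11110001, payload 001 (3 bits).
Byte 2: 0x8A = 10001010 (10xxxxxx ✓), payload 001010.
Byte 3: 0xAD = 10101101 (10xxxxxx ✓), payload 101101.
Byte 4: 0x91 = 10010001 (10xxxxxx ✓), payload 010001.
Concatenate: 001001010101101010001 = 0x4AB51 (21 bits → U+4AB51).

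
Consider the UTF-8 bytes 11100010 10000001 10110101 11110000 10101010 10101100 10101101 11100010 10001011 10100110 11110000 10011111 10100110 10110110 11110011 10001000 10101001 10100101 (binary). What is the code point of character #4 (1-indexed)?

U+1F9B6

Offset 0: leading byte 0xE2 = 11100010 → 3-byte char #1 = E2 81 B5.
Offset 3: leading byte 0xF0 = 11110000 → 4-byte char #2 = F0 AA AC AD.
Offset 7: leading byte 0xE2 = 11100010 → 3-byte char #3 = E2 8B A6.
Offset 10: leading byte 0xF0 = 11110000 → 4-byte char #4 = F0 9F A6 B6.
Leading byte 0xF0 = 11110000 matches 11110xxx → 4-byte sequence.
Byte 1: 0xF0 = 11110000, payload 000 (3 bits).
Byte 2: 0x9F = 10011111 (10xxxxxx ✓), payload 011111.
Byte 3: 0xA6 = 10100110 (10xxxxxx ✓), payload 100110.
Byte 4: 0xB6 = 10110110 (10xxxxxx ✓), payload 110110.
Concatenate: 000011111100110110110 = 0x1F9B6 (21 bits → U+1F9B6).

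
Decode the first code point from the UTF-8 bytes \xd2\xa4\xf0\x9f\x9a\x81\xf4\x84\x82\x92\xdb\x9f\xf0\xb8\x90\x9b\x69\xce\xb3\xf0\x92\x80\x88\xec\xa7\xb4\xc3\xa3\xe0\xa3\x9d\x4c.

Offset 0: leading byte 0xD2 = 11010010 → 2-byte char #1 = D2 A4.
Leading byte 0xD2 = 11010010 matches 110xxxxx → 2-byte sequence.
Byte 1: 0xD2 = 11010010, payload 10010 (5 bits).
Byte 2: 0xA4 = 10100100 (10xxxxxx ✓), payload 100100.
Concatenate: 10010100100 = 0x4A4 (11 bits → U+04A4).

U+04A4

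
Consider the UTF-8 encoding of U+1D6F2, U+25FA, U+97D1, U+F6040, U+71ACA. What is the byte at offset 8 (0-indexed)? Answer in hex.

0x9F

U+1D6F2 → 4-byte form F0 9D 9B B2 at offsets 0–3.
U+25FA → 3-byte form E2 97 BA at offsets 4–6.
U+97D1 → 3-byte form E9 9F 91 at offsets 7–9.
Offset 8 falls in char 3's range; it's byte 2 of E9 9F 91 = 0x9F.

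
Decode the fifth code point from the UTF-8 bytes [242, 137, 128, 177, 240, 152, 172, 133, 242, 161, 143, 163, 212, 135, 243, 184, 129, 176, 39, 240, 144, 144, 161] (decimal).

U+F8070

Offset 0: leading byte 0xF2 = 11110010 → 4-byte char #1 = F2 89 80 B1.
Offset 4: leading byte 0xF0 = 11110000 → 4-byte char #2 = F0 98 AC 85.
Offset 8: leading byte 0xF2 = 11110010 → 4-byte char #3 = F2 A1 8F A3.
Offset 12: leading byte 0xD4 = 11010100 → 2-byte char #4 = D4 87.
Offset 14: leading byte 0xF3 = 11110011 → 4-byte char #5 = F3 B8 81 B0.
Leading byte 0xF3 = 11110011 matches 11110xxx → 4-byte sequence.
Byte 1: 0xF3 = 11110011, payload 011 (3 bits).
Byte 2: 0xB8 = 10111000 (10xxxxxx ✓), payload 111000.
Byte 3: 0x81 = 10000001 (10xxxxxx ✓), payload 000001.
Byte 4: 0xB0 = 10110000 (10xxxxxx ✓), payload 110000.
Concatenate: 011111000000001110000 = 0xF8070 (21 bits → U+F8070).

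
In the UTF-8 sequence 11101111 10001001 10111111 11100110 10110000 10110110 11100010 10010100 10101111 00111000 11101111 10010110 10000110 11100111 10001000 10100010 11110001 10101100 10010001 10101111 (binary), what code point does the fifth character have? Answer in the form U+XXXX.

U+F586

Offset 0: leading byte 0xEF = 11101111 → 3-byte char #1 = EF 89 BF.
Offset 3: leading byte 0xE6 = 11100110 → 3-byte char #2 = E6 B0 B6.
Offset 6: leading byte 0xE2 = 11100010 → 3-byte char #3 = E2 94 AF.
Offset 9: leading byte 0x38 = 00111000 → 1-byte char #4 = 38.
Offset 10: leading byte 0xEF = 11101111 → 3-byte char #5 = EF 96 86.
Leading byte 0xEF = 11101111 matches 1110xxxx → 3-byte sequence.
Byte 1: 0xEF = 11101111, payload 1111 (4 bits).
Byte 2: 0x96 = 10010110 (10xxxxxx ✓), payload 010110.
Byte 3: 0x86 = 10000110 (10xxxxxx ✓), payload 000110.
Concatenate: 1111010110000110 = 0xF586 (16 bits → U+F586).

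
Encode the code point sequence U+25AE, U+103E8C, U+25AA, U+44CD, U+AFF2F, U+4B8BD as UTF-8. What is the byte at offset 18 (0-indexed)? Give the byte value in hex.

0x8B

U+25AE → 3-byte form E2 96 AE at offsets 0–2.
U+103E8C → 4-byte form F4 83 BA 8C at offsets 3–6.
U+25AA → 3-byte form E2 96 AA at offsets 7–9.
U+44CD → 3-byte form E4 93 8D at offsets 10–12.
U+AFF2F → 4-byte form F2 AF BC AF at offsets 13–16.
U+4B8BD → 4-byte form F1 8B A2 BD at offsets 17–20.
Offset 18 falls in char 6's range; it's byte 2 of F1 8B A2 BD = 0x8B.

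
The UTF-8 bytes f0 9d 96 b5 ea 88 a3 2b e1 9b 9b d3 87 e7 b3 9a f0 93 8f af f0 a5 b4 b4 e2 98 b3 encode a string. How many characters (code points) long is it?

Byte at offset 0: 0xF0 = 11110000 → 4-byte char (#1). Advance 4.
Byte at offset 4: 0xEA = 11101010 → 3-byte char (#2). Advance 3.
Byte at offset 7: 0x2B = 00101011 → 1-byte char (#3). Advance 1.
Byte at offset 8: 0xE1 = 11100001 → 3-byte char (#4). Advance 3.
Byte at offset 11: 0xD3 = 11010011 → 2-byte char (#5). Advance 2.
Byte at offset 13: 0xE7 = 11100111 → 3-byte char (#6). Advance 3.
Byte at offset 16: 0xF0 = 11110000 → 4-byte char (#7). Advance 4.
Byte at offset 20: 0xF0 = 11110000 → 4-byte char (#8). Advance 4.
Byte at offset 24: 0xE2 = 11100010 → 3-byte char (#9). Advance 3.
Reached end at offset 27 after 9 code points.

9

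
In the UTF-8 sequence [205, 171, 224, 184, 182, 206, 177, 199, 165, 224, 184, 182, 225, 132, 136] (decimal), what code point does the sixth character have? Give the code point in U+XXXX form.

Offset 0: leading byte 0xCD = 11001101 → 2-byte char #1 = CD AB.
Offset 2: leading byte 0xE0 = 11100000 → 3-byte char #2 = E0 B8 B6.
Offset 5: leading byte 0xCE = 11001110 → 2-byte char #3 = CE B1.
Offset 7: leading byte 0xC7 = 11000111 → 2-byte char #4 = C7 A5.
Offset 9: leading byte 0xE0 = 11100000 → 3-byte char #5 = E0 B8 B6.
Offset 12: leading byte 0xE1 = 11100001 → 3-byte char #6 = E1 84 88.
Leading byte 0xE1 = 11100001 matches 1110xxxx → 3-byte sequence.
Byte 1: 0xE1 = 11100001, payload 0001 (4 bits).
Byte 2: 0x84 = 10000100 (10xxxxxx ✓), payload 000100.
Byte 3: 0x88 = 10001000 (10xxxxxx ✓), payload 001000.
Concatenate: 0001000100001000 = 0x1108 (16 bits → U+1108).

U+1108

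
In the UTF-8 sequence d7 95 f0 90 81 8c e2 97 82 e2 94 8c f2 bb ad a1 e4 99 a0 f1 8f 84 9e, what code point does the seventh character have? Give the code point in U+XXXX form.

Offset 0: leading byte 0xD7 = 11010111 → 2-byte char #1 = D7 95.
Offset 2: leading byte 0xF0 = 11110000 → 4-byte char #2 = F0 90 81 8C.
Offset 6: leading byte 0xE2 = 11100010 → 3-byte char #3 = E2 97 82.
Offset 9: leading byte 0xE2 = 11100010 → 3-byte char #4 = E2 94 8C.
Offset 12: leading byte 0xF2 = 11110010 → 4-byte char #5 = F2 BB AD A1.
Offset 16: leading byte 0xE4 = 11100100 → 3-byte char #6 = E4 99 A0.
Offset 19: leading byte 0xF1 = 11110001 → 4-byte char #7 = F1 8F 84 9E.
Leading byte 0xF1 = 11110001 matches 11110xxx → 4-byte sequence.
Byte 1: 0xF1 = 11110001, payload 001 (3 bits).
Byte 2: 0x8F = 10001111 (10xxxxxx ✓), payload 001111.
Byte 3: 0x84 = 10000100 (10xxxxxx ✓), payload 000100.
Byte 4: 0x9E = 10011110 (10xxxxxx ✓), payload 011110.
Concatenate: 001001111000100011110 = 0x4F11E (21 bits → U+4F11E).

U+4F11E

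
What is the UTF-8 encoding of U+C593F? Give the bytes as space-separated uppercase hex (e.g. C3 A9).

U+C593F = 0xC593F = 809279 decimal. In range U+10000–U+10FFFF → 4-byte form: 11110xxx 10xxxxxx 10xxxxxx 10xxxxxx.
Binary (21 bits): 011000101100100111111.
Split 3+6+6+6: 011 | 000101 | 100100 | 111111.
Byte 1: 11110011 = 0xF3.
Byte 2: 10000101 = 0x85.
Byte 3: 10100100 = 0xA4.
Byte 4: 10111111 = 0xBF.

F3 85 A4 BF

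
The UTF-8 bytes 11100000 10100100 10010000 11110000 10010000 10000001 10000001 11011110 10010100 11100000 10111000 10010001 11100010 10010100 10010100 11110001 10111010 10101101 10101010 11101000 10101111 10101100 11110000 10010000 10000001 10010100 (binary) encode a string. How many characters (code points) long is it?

8

Byte at offset 0: 0xE0 = 11100000 → 3-byte char (#1). Advance 3.
Byte at offset 3: 0xF0 = 11110000 → 4-byte char (#2). Advance 4.
Byte at offset 7: 0xDE = 11011110 → 2-byte char (#3). Advance 2.
Byte at offset 9: 0xE0 = 11100000 → 3-byte char (#4). Advance 3.
Byte at offset 12: 0xE2 = 11100010 → 3-byte char (#5). Advance 3.
Byte at offset 15: 0xF1 = 11110001 → 4-byte char (#6). Advance 4.
Byte at offset 19: 0xE8 = 11101000 → 3-byte char (#7). Advance 3.
Byte at offset 22: 0xF0 = 11110000 → 4-byte char (#8). Advance 4.
Reached end at offset 26 after 8 code points.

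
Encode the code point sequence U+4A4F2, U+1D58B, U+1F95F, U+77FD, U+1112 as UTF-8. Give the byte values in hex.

U+4A4F2: 4-byte form → F1 8A 93 B2.
U+1D58B: 4-byte form → F0 9D 96 8B.
U+1F95F: 4-byte form → F0 9F A5 9F.
U+77FD: 3-byte form → E7 9F BD.
U+1112: 3-byte form → E1 84 92.
Concatenated (18 bytes): F1 8A 93 B2 F0 9D 96 8B F0 9F A5 9F E7 9F BD E1 84 92.

F1 8A 93 B2 F0 9D 96 8B F0 9F A5 9F E7 9F BD E1 84 92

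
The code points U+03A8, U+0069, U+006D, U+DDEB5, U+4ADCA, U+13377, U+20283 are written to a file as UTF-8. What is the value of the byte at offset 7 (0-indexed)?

U+03A8 → 2-byte form CE A8 at offsets 0–1.
U+0069 → 1-byte form 69 at offsets 2–2.
U+006D → 1-byte form 6D at offsets 3–3.
U+DDEB5 → 4-byte form F3 9D BA B5 at offsets 4–7.
Offset 7 falls in char 4's range; it's byte 4 of F3 9D BA B5 = 0xB5.

0xB5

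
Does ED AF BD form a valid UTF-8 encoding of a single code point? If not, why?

Structurally a 3-byte sequence; payload = 0xDBFD.
But 0xDBFD is in U+D800–U+DFFF, the surrogate range. Surrogates are not Unicode scalar values and are forbidden in UTF-8.

invalid (encodes a surrogate (U+D800–U+DFFF))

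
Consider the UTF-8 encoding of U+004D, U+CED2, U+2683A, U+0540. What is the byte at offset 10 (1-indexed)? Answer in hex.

1-indexed offset 10 is 0-indexed offset 9.
U+004D → 1-byte form 4D at offsets 0–0.
U+CED2 → 3-byte form EC BB 92 at offsets 1–3.
U+2683A → 4-byte form F0 A6 A0 BA at offsets 4–7.
U+0540 → 2-byte form D5 80 at offsets 8–9.
Offset 9 falls in char 4's range; it's byte 2 of D5 80 = 0x80.

0x80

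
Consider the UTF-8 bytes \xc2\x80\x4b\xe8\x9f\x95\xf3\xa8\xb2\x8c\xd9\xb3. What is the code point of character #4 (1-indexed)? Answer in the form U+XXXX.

U+E8C8C

Offset 0: leading byte 0xC2 = 11000010 → 2-byte char #1 = C2 80.
Offset 2: leading byte 0x4B = 01001011 → 1-byte char #2 = 4B.
Offset 3: leading byte 0xE8 = 11101000 → 3-byte char #3 = E8 9F 95.
Offset 6: leading byte 0xF3 = 11110011 → 4-byte char #4 = F3 A8 B2 8C.
Leading byte 0xF3 = 11110011 matches 11110xxx → 4-byte sequence.
Byte 1: 0xF3 = 11110011, payload 011 (3 bits).
Byte 2: 0xA8 = 10101000 (10xxxxxx ✓), payload 101000.
Byte 3: 0xB2 = 10110010 (10xxxxxx ✓), payload 110010.
Byte 4: 0x8C = 10001100 (10xxxxxx ✓), payload 001100.
Concatenate: 011101000110010001100 = 0xE8C8C (21 bits → U+E8C8C).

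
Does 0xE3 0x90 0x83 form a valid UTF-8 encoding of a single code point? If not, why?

valid

Leading byte 0xE3 = 11100011 → 3-byte form.
Continuation bytes 0x90=10010000, 0x83=10000011 all match 10xxxxxx.
Decoded value 0x3403 is ≥ 0x800 (shortest form) and not a surrogate.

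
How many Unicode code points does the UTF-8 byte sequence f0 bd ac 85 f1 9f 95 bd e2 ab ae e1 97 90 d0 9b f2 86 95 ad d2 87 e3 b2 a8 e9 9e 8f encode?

9

Byte at offset 0: 0xF0 = 11110000 → 4-byte char (#1). Advance 4.
Byte at offset 4: 0xF1 = 11110001 → 4-byte char (#2). Advance 4.
Byte at offset 8: 0xE2 = 11100010 → 3-byte char (#3). Advance 3.
Byte at offset 11: 0xE1 = 11100001 → 3-byte char (#4). Advance 3.
Byte at offset 14: 0xD0 = 11010000 → 2-byte char (#5). Advance 2.
Byte at offset 16: 0xF2 = 11110010 → 4-byte char (#6). Advance 4.
Byte at offset 20: 0xD2 = 11010010 → 2-byte char (#7). Advance 2.
Byte at offset 22: 0xE3 = 11100011 → 3-byte char (#8). Advance 3.
Byte at offset 25: 0xE9 = 11101001 → 3-byte char (#9). Advance 3.
Reached end at offset 28 after 9 code points.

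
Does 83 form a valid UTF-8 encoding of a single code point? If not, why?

invalid (continuation byte with no leading byte)

Byte 0x83 = 10000011 has the form 10xxxxxx — a continuation byte — but there is no preceding leading byte.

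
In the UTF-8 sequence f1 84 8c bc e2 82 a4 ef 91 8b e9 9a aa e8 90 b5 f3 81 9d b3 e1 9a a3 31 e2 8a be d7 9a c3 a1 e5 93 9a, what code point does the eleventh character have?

U+00E1

Offset 0: leading byte 0xF1 = 11110001 → 4-byte char #1 = F1 84 8C BC.
Offset 4: leading byte 0xE2 = 11100010 → 3-byte char #2 = E2 82 A4.
Offset 7: leading byte 0xEF = 11101111 → 3-byte char #3 = EF 91 8B.
Offset 10: leading byte 0xE9 = 11101001 → 3-byte char #4 = E9 9A AA.
Offset 13: leading byte 0xE8 = 11101000 → 3-byte char #5 = E8 90 B5.
Offset 16: leading byte 0xF3 = 11110011 → 4-byte char #6 = F3 81 9D B3.
Offset 20: leading byte 0xE1 = 11100001 → 3-byte char #7 = E1 9A A3.
Offset 23: leading byte 0x31 = 00110001 → 1-byte char #8 = 31.
Offset 24: leading byte 0xE2 = 11100010 → 3-byte char #9 = E2 8A BE.
Offset 27: leading byte 0xD7 = 11010111 → 2-byte char #10 = D7 9A.
Offset 29: leading byte 0xC3 = 11000011 → 2-byte char #11 = C3 A1.
Leading byte 0xC3 = 11000011 matches 110xxxxx → 2-byte sequence.
Byte 1: 0xC3 = 11000011, payload 00011 (5 bits).
Byte 2: 0xA1 = 10100001 (10xxxxxx ✓), payload 100001.
Concatenate: 00011100001 = 0xE1 (11 bits → U+00E1).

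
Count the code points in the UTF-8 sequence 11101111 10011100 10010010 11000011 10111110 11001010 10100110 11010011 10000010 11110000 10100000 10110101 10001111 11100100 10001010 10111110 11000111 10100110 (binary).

Byte at offset 0: 0xEF = 11101111 → 3-byte char (#1). Advance 3.
Byte at offset 3: 0xC3 = 11000011 → 2-byte char (#2). Advance 2.
Byte at offset 5: 0xCA = 11001010 → 2-byte char (#3). Advance 2.
Byte at offset 7: 0xD3 = 11010011 → 2-byte char (#4). Advance 2.
Byte at offset 9: 0xF0 = 11110000 → 4-byte char (#5). Advance 4.
Byte at offset 13: 0xE4 = 11100100 → 3-byte char (#6). Advance 3.
Byte at offset 16: 0xC7 = 11000111 → 2-byte char (#7). Advance 2.
Reached end at offset 18 after 7 code points.

7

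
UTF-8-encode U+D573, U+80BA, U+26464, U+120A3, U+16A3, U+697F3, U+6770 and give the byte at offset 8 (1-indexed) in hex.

1-indexed offset 8 is 0-indexed offset 7.
U+D573 → 3-byte form ED 95 B3 at offsets 0–2.
U+80BA → 3-byte form E8 82 BA at offsets 3–5.
U+26464 → 4-byte form F0 A6 91 A4 at offsets 6–9.
Offset 7 falls in char 3's range; it's byte 2 of F0 A6 91 A4 = 0xA6.

0xA6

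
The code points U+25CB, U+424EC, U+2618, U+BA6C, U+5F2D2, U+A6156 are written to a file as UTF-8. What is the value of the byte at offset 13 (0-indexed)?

U+25CB → 3-byte form E2 97 8B at offsets 0–2.
U+424EC → 4-byte form F1 82 93 AC at offsets 3–6.
U+2618 → 3-byte form E2 98 98 at offsets 7–9.
U+BA6C → 3-byte form EB A9 AC at offsets 10–12.
U+5F2D2 → 4-byte form F1 9F 8B 92 at offsets 13–16.
Offset 13 falls in char 5's range; it's byte 1 of F1 9F 8B 92 = 0xF1.

0xF1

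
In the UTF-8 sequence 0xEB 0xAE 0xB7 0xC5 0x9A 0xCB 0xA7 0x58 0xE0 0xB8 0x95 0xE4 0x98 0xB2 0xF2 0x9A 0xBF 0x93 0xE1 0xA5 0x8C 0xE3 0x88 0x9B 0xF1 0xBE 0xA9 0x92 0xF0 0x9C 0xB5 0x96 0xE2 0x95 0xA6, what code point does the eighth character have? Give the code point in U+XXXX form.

U+194C

Offset 0: leading byte 0xEB = 11101011 → 3-byte char #1 = EB AE B7.
Offset 3: leading byte 0xC5 = 11000101 → 2-byte char #2 = C5 9A.
Offset 5: leading byte 0xCB = 11001011 → 2-byte char #3 = CB A7.
Offset 7: leading byte 0x58 = 01011000 → 1-byte char #4 = 58.
Offset 8: leading byte 0xE0 = 11100000 → 3-byte char #5 = E0 B8 95.
Offset 11: leading byte 0xE4 = 11100100 → 3-byte char #6 = E4 98 B2.
Offset 14: leading byte 0xF2 = 11110010 → 4-byte char #7 = F2 9A BF 93.
Offset 18: leading byte 0xE1 = 11100001 → 3-byte char #8 = E1 A5 8C.
Leading byte 0xE1 = 11100001 matches 1110xxxx → 3-byte sequence.
Byte 1: 0xE1 = 11100001, payload 0001 (4 bits).
Byte 2: 0xA5 = 10100101 (10xxxxxx ✓), payload 100101.
Byte 3: 0x8C = 10001100 (10xxxxxx ✓), payload 001100.
Concatenate: 0001100101001100 = 0x194C (16 bits → U+194C).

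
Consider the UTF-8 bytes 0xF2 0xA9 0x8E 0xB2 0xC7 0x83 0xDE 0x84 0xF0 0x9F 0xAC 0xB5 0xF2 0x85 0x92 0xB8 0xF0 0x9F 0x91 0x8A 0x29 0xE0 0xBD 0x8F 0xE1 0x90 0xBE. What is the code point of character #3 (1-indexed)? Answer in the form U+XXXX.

U+0784

Offset 0: leading byte 0xF2 = 11110010 → 4-byte char #1 = F2 A9 8E B2.
Offset 4: leading byte 0xC7 = 11000111 → 2-byte char #2 = C7 83.
Offset 6: leading byte 0xDE = 11011110 → 2-byte char #3 = DE 84.
Leading byte 0xDE = 11011110 matches 110xxxxx → 2-byte sequence.
Byte 1: 0xDE = 11011110, payload 11110 (5 bits).
Byte 2: 0x84 = 10000100 (10xxxxxx ✓), payload 000100.
Concatenate: 11110000100 = 0x784 (11 bits → U+0784).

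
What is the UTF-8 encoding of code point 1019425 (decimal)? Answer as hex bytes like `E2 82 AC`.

F3 B8 B8 A1

U+F8E21 = 0xF8E21 = 1019425 decimal. In range U+10000–U+10FFFF → 4-byte form: 11110xxx 10xxxxxx 10xxxxxx 10xxxxxx.
Binary (21 bits): 011111000111000100001.
Split 3+6+6+6: 011 | 111000 | 111000 | 100001.
Byte 1: 11110011 = 0xF3.
Byte 2: 10111000 = 0xB8.
Byte 3: 10111000 = 0xB8.
Byte 4: 10100001 = 0xA1.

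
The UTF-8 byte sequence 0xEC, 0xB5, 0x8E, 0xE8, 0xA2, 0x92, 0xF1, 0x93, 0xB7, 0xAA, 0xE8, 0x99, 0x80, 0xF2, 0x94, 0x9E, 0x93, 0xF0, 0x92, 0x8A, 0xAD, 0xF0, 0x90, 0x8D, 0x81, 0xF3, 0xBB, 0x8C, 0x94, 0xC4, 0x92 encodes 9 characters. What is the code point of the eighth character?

U+FB314

Offset 0: leading byte 0xEC = 11101100 → 3-byte char #1 = EC B5 8E.
Offset 3: leading byte 0xE8 = 11101000 → 3-byte char #2 = E8 A2 92.
Offset 6: leading byte 0xF1 = 11110001 → 4-byte char #3 = F1 93 B7 AA.
Offset 10: leading byte 0xE8 = 11101000 → 3-byte char #4 = E8 99 80.
Offset 13: leading byte 0xF2 = 11110010 → 4-byte char #5 = F2 94 9E 93.
Offset 17: leading byte 0xF0 = 11110000 → 4-byte char #6 = F0 92 8A AD.
Offset 21: leading byte 0xF0 = 11110000 → 4-byte char #7 = F0 90 8D 81.
Offset 25: leading byte 0xF3 = 11110011 → 4-byte char #8 = F3 BB 8C 94.
Leading byte 0xF3 = 11110011 matches 11110xxx → 4-byte sequence.
Byte 1: 0xF3 = 11110011, payload 011 (3 bits).
Byte 2: 0xBB = 10111011 (10xxxxxx ✓), payload 111011.
Byte 3: 0x8C = 10001100 (10xxxxxx ✓), payload 001100.
Byte 4: 0x94 = 10010100 (10xxxxxx ✓), payload 010100.
Concatenate: 011111011001100010100 = 0xFB314 (21 bits → U+FB314).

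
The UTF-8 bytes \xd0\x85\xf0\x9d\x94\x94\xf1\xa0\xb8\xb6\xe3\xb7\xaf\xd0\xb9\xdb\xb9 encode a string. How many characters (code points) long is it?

6

Byte at offset 0: 0xD0 = 11010000 → 2-byte char (#1). Advance 2.
Byte at offset 2: 0xF0 = 11110000 → 4-byte char (#2). Advance 4.
Byte at offset 6: 0xF1 = 11110001 → 4-byte char (#3). Advance 4.
Byte at offset 10: 0xE3 = 11100011 → 3-byte char (#4). Advance 3.
Byte at offset 13: 0xD0 = 11010000 → 2-byte char (#5). Advance 2.
Byte at offset 15: 0xDB = 11011011 → 2-byte char (#6). Advance 2.
Reached end at offset 17 after 6 code points.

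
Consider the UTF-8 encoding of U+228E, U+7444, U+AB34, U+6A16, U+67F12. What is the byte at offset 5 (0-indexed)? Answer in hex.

U+228E → 3-byte form E2 8A 8E at offsets 0–2.
U+7444 → 3-byte form E7 91 84 at offsets 3–5.
Offset 5 falls in char 2's range; it's byte 3 of E7 91 84 = 0x84.

0x84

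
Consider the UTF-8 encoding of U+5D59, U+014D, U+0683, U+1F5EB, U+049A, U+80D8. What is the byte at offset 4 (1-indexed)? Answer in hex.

0xC5

1-indexed offset 4 is 0-indexed offset 3.
U+5D59 → 3-byte form E5 B5 99 at offsets 0–2.
U+014D → 2-byte form C5 8D at offsets 3–4.
Offset 3 falls in char 2's range; it's byte 1 of C5 8D = 0xC5.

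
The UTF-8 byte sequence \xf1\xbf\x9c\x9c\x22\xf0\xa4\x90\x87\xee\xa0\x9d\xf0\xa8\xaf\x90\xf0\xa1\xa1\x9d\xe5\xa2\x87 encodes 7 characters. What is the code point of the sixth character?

Offset 0: leading byte 0xF1 = 11110001 → 4-byte char #1 = F1 BF 9C 9C.
Offset 4: leading byte 0x22 = 00100010 → 1-byte char #2 = 22.
Offset 5: leading byte 0xF0 = 11110000 → 4-byte char #3 = F0 A4 90 87.
Offset 9: leading byte 0xEE = 11101110 → 3-byte char #4 = EE A0 9D.
Offset 12: leading byte 0xF0 = 11110000 → 4-byte char #5 = F0 A8 AF 90.
Offset 16: leading byte 0xF0 = 11110000 → 4-byte char #6 = F0 A1 A1 9D.
Leading byte 0xF0 = 11110000 matches 11110xxx → 4-byte sequence.
Byte 1: 0xF0 = 11110000, payload 000 (3 bits).
Byte 2: 0xA1 = 10100001 (10xxxxxx ✓), payload 100001.
Byte 3: 0xA1 = 10100001 (10xxxxxx ✓), payload 100001.
Byte 4: 0x9D = 10011101 (10xxxxxx ✓), payload 011101.
Concatenate: 000100001100001011101 = 0x2185D (21 bits → U+2185D).

U+2185D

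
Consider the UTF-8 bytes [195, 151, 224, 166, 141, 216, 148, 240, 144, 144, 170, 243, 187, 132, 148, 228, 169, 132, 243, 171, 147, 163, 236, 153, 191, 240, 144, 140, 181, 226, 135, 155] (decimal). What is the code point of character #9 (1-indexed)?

Offset 0: leading byte 0xC3 = 11000011 → 2-byte char #1 = C3 97.
Offset 2: leading byte 0xE0 = 11100000 → 3-byte char #2 = E0 A6 8D.
Offset 5: leading byte 0xD8 = 11011000 → 2-byte char #3 = D8 94.
Offset 7: leading byte 0xF0 = 11110000 → 4-byte char #4 = F0 90 90 AA.
Offset 11: leading byte 0xF3 = 11110011 → 4-byte char #5 = F3 BB 84 94.
Offset 15: leading byte 0xE4 = 11100100 → 3-byte char #6 = E4 A9 84.
Offset 18: leading byte 0xF3 = 11110011 → 4-byte char #7 = F3 AB 93 A3.
Offset 22: leading byte 0xEC = 11101100 → 3-byte char #8 = EC 99 BF.
Offset 25: leading byte 0xF0 = 11110000 → 4-byte char #9 = F0 90 8C B5.
Leading byte 0xF0 = 11110000 matches 11110xxx → 4-byte sequence.
Byte 1: 0xF0 = 11110000, payload 000 (3 bits).
Byte 2: 0x90 = 10010000 (10xxxxxx ✓), payload 010000.
Byte 3: 0x8C = 10001100 (10xxxxxx ✓), payload 001100.
Byte 4: 0xB5 = 10110101 (10xxxxxx ✓), payload 110101.
Concatenate: 000010000001100110101 = 0x10335 (21 bits → U+10335).

U+10335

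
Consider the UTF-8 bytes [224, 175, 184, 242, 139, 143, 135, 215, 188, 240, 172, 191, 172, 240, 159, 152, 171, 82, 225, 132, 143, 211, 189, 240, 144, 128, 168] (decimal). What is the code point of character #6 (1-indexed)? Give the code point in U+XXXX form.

Offset 0: leading byte 0xE0 = 11100000 → 3-byte char #1 = E0 AF B8.
Offset 3: leading byte 0xF2 = 11110010 → 4-byte char #2 = F2 8B 8F 87.
Offset 7: leading byte 0xD7 = 11010111 → 2-byte char #3 = D7 BC.
Offset 9: leading byte 0xF0 = 11110000 → 4-byte char #4 = F0 AC BF AC.
Offset 13: leading byte 0xF0 = 11110000 → 4-byte char #5 = F0 9F 98 AB.
Offset 17: leading byte 0x52 = 01010010 → 1-byte char #6 = 52.
Leading byte 0x52 = 01010010 matches 0xxxxxxx → 1-byte sequence.
Byte 1: 0x52 = 01010010, payload 1010010 (7 bits).
Concatenate: 1010010 = 0x52 (7 bits → U+0052).

U+0052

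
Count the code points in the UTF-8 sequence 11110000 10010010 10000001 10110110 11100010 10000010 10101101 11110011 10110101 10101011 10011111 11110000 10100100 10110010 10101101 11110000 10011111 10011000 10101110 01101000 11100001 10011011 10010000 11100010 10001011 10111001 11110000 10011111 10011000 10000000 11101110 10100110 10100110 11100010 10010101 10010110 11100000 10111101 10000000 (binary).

Byte at offset 0: 0xF0 = 11110000 → 4-byte char (#1). Advance 4.
Byte at offset 4: 0xE2 = 11100010 → 3-byte char (#2). Advance 3.
Byte at offset 7: 0xF3 = 11110011 → 4-byte char (#3). Advance 4.
Byte at offset 11: 0xF0 = 11110000 → 4-byte char (#4). Advance 4.
Byte at offset 15: 0xF0 = 11110000 → 4-byte char (#5). Advance 4.
Byte at offset 19: 0x68 = 01101000 → 1-byte char (#6). Advance 1.
Byte at offset 20: 0xE1 = 11100001 → 3-byte char (#7). Advance 3.
Byte at offset 23: 0xE2 = 11100010 → 3-byte char (#8). Advance 3.
Byte at offset 26: 0xF0 = 11110000 → 4-byte char (#9). Advance 4.
Byte at offset 30: 0xEE = 11101110 → 3-byte char (#10). Advance 3.
Byte at offset 33: 0xE2 = 11100010 → 3-byte char (#11). Advance 3.
Byte at offset 36: 0xE0 = 11100000 → 3-byte char (#12). Advance 3.
Reached end at offset 39 after 12 code points.

12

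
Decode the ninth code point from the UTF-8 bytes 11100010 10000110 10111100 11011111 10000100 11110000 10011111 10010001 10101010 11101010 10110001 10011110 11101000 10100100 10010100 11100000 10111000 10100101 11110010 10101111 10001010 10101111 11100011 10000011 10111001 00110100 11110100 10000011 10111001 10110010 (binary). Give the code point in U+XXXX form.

Offset 0: leading byte 0xE2 = 11100010 → 3-byte char #1 = E2 86 BC.
Offset 3: leading byte 0xDF = 11011111 → 2-byte char #2 = DF 84.
Offset 5: leading byte 0xF0 = 11110000 → 4-byte char #3 = F0 9F 91 AA.
Offset 9: leading byte 0xEA = 11101010 → 3-byte char #4 = EA B1 9E.
Offset 12: leading byte 0xE8 = 11101000 → 3-byte char #5 = E8 A4 94.
Offset 15: leading byte 0xE0 = 11100000 → 3-byte char #6 = E0 B8 A5.
Offset 18: leading byte 0xF2 = 11110010 → 4-byte char #7 = F2 AF 8A AF.
Offset 22: leading byte 0xE3 = 11100011 → 3-byte char #8 = E3 83 B9.
Offset 25: leading byte 0x34 = 00110100 → 1-byte char #9 = 34.
Leading byte 0x34 = 00110100 matches 0xxxxxxx → 1-byte sequence.
Byte 1: 0x34 = 00110100, payload 0110100 (7 bits).
Concatenate: 0110100 = 0x34 (7 bits → U+0034).

U+0034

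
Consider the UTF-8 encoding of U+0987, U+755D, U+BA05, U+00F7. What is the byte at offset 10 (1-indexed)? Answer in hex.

1-indexed offset 10 is 0-indexed offset 9.
U+0987 → 3-byte form E0 A6 87 at offsets 0–2.
U+755D → 3-byte form E7 95 9D at offsets 3–5.
U+BA05 → 3-byte form EB A8 85 at offsets 6–8.
U+00F7 → 2-byte form C3 B7 at offsets 9–10.
Offset 9 falls in char 4's range; it's byte 1 of C3 B7 = 0xC3.

0xC3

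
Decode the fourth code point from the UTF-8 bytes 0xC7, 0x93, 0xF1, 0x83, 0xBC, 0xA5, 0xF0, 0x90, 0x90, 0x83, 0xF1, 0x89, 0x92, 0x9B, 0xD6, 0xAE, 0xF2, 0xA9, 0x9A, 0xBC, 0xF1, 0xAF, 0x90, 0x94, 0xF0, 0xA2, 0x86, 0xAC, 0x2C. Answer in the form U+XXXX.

Offset 0: leading byte 0xC7 = 11000111 → 2-byte char #1 = C7 93.
Offset 2: leading byte 0xF1 = 11110001 → 4-byte char #2 = F1 83 BC A5.
Offset 6: leading byte 0xF0 = 11110000 → 4-byte char #3 = F0 90 90 83.
Offset 10: leading byte 0xF1 = 11110001 → 4-byte char #4 = F1 89 92 9B.
Leading byte 0xF1 = 11110001 matches 11110xxx → 4-byte sequence.
Byte 1: 0xF1 = 11110001, payload 001 (3 bits).
Byte 2: 0x89 = 10001001 (10xxxxxx ✓), payload 001001.
Byte 3: 0x92 = 10010010 (10xxxxxx ✓), payload 010010.
Byte 4: 0x9B = 10011011 (10xxxxxx ✓), payload 011011.
Concatenate: 001001001010010011011 = 0x4949B (21 bits → U+4949B).

U+4949B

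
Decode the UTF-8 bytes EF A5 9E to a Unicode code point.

U+F95E

Leading byte 0xEF = 11101111 matches 1110xxxx → 3-byte sequence.
Byte 1: 0xEF = 11101111, payload 1111 (4 bits).
Byte 2: 0xA5 = 10100101 (10xxxxxx ✓), payload 100101.
Byte 3: 0x9E = 10011110 (10xxxxxx ✓), payload 011110.
Concatenate: 1111100101011110 = 0xF95E (16 bits → U+F95E).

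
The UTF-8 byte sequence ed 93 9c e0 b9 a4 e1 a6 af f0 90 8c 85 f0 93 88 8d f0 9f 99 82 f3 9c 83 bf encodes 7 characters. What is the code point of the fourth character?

Offset 0: leading byte 0xED = 11101101 → 3-byte char #1 = ED 93 9C.
Offset 3: leading byte 0xE0 = 11100000 → 3-byte char #2 = E0 B9 A4.
Offset 6: leading byte 0xE1 = 11100001 → 3-byte char #3 = E1 A6 AF.
Offset 9: leading byte 0xF0 = 11110000 → 4-byte char #4 = F0 90 8C 85.
Leading byte 0xF0 = 11110000 matches 11110xxx → 4-byte sequence.
Byte 1: 0xF0 = 11110000, payload 000 (3 bits).
Byte 2: 0x90 = 10010000 (10xxxxxx ✓), payload 010000.
Byte 3: 0x8C = 10001100 (10xxxxxx ✓), payload 001100.
Byte 4: 0x85 = 10000101 (10xxxxxx ✓), payload 000101.
Concatenate: 000010000001100000101 = 0x10305 (21 bits → U+10305).

U+10305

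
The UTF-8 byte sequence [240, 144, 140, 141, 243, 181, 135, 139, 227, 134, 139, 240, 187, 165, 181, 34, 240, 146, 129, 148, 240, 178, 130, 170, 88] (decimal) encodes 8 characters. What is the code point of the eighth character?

U+0058

Offset 0: leading byte 0xF0 = 11110000 → 4-byte char #1 = F0 90 8C 8D.
Offset 4: leading byte 0xF3 = 11110011 → 4-byte char #2 = F3 B5 87 8B.
Offset 8: leading byte 0xE3 = 11100011 → 3-byte char #3 = E3 86 8B.
Offset 11: leading byte 0xF0 = 11110000 → 4-byte char #4 = F0 BB A5 B5.
Offset 15: leading byte 0x22 = 00100010 → 1-byte char #5 = 22.
Offset 16: leading byte 0xF0 = 11110000 → 4-byte char #6 = F0 92 81 94.
Offset 20: leading byte 0xF0 = 11110000 → 4-byte char #7 = F0 B2 82 AA.
Offset 24: leading byte 0x58 = 01011000 → 1-byte char #8 = 58.
Leading byte 0x58 = 01011000 matches 0xxxxxxx → 1-byte sequence.
Byte 1: 0x58 = 01011000, payload 1011000 (7 bits).
Concatenate: 1011000 = 0x58 (7 bits → U+0058).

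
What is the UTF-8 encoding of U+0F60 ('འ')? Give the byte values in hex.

U+0F60 = 0xF60 = 3936 decimal. In range U+0800–U+FFFF → 3-byte form: 1110xxxx 10xxxxxx 10xxxxxx.
Binary (16 bits): 0000111101100000.
Split 4+6+6: 0000 | 111101 | 100000.
Byte 1: 11100000 = 0xE0.
Byte 2: 10111101 = 0xBD.
Byte 3: 10100000 = 0xA0.

E0 BD A0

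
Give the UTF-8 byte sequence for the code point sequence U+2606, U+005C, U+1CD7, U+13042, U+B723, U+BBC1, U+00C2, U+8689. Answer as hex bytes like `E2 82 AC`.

E2 98 86 5C E1 B3 97 F0 93 81 82 EB 9C A3 EB AF 81 C3 82 E8 9A 89

U+2606: 3-byte form → E2 98 86.
U+005C: 1-byte form → 5C.
U+1CD7: 3-byte form → E1 B3 97.
U+13042: 4-byte form → F0 93 81 82.
U+B723: 3-byte form → EB 9C A3.
U+BBC1: 3-byte form → EB AF 81.
U+00C2: 2-byte form → C3 82.
U+8689: 3-byte form → E8 9A 89.
Concatenated (22 bytes): E2 98 86 5C E1 B3 97 F0 93 81 82 EB 9C A3 EB AF 81 C3 82 E8 9A 89.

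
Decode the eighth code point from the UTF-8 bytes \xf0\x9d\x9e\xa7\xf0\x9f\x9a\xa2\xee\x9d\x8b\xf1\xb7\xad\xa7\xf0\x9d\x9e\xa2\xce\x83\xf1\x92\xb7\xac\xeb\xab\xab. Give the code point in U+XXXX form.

Offset 0: leading byte 0xF0 = 11110000 → 4-byte char #1 = F0 9D 9E A7.
Offset 4: leading byte 0xF0 = 11110000 → 4-byte char #2 = F0 9F 9A A2.
Offset 8: leading byte 0xEE = 11101110 → 3-byte char #3 = EE 9D 8B.
Offset 11: leading byte 0xF1 = 11110001 → 4-byte char #4 = F1 B7 AD A7.
Offset 15: leading byte 0xF0 = 11110000 → 4-byte char #5 = F0 9D 9E A2.
Offset 19: leading byte 0xCE = 11001110 → 2-byte char #6 = CE 83.
Offset 21: leading byte 0xF1 = 11110001 → 4-byte char #7 = F1 92 B7 AC.
Offset 25: leading byte 0xEB = 11101011 → 3-byte char #8 = EB AB AB.
Leading byte 0xEB = 11101011 matches 1110xxxx → 3-byte sequence.
Byte 1: 0xEB = 11101011, payload 1011 (4 bits).
Byte 2: 0xAB = 10101011 (10xxxxxx ✓), payload 101011.
Byte 3: 0xAB = 10101011 (10xxxxxx ✓), payload 101011.
Concatenate: 1011101011101011 = 0xBAEB (16 bits → U+BAEB).

U+BAEB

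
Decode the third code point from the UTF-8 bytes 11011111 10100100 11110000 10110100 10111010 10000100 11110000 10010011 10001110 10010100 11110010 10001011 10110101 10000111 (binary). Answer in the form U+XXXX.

Offset 0: leading byte 0xDF = 11011111 → 2-byte char #1 = DF A4.
Offset 2: leading byte 0xF0 = 11110000 → 4-byte char #2 = F0 B4 BA 84.
Offset 6: leading byte 0xF0 = 11110000 → 4-byte char #3 = F0 93 8E 94.
Leading byte 0xF0 = 11110000 matches 11110xxx → 4-byte sequence.
Byte 1: 0xF0 = 11110000, payload 000 (3 bits).
Byte 2: 0x93 = 10010011 (10xxxxxx ✓), payload 010011.
Byte 3: 0x8E = 10001110 (10xxxxxx ✓), payload 001110.
Byte 4: 0x94 = 10010100 (10xxxxxx ✓), payload 010100.
Concatenate: 000010011001110010100 = 0x13394 (21 bits → U+13394).

U+13394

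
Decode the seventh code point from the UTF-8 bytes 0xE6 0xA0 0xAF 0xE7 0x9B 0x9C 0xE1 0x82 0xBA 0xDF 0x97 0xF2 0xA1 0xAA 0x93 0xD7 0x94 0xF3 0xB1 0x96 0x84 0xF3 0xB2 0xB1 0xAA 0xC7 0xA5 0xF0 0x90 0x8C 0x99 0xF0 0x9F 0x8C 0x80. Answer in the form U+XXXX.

U+F1584

Offset 0: leading byte 0xE6 = 11100110 → 3-byte char #1 = E6 A0 AF.
Offset 3: leading byte 0xE7 = 11100111 → 3-byte char #2 = E7 9B 9C.
Offset 6: leading byte 0xE1 = 11100001 → 3-byte char #3 = E1 82 BA.
Offset 9: leading byte 0xDF = 11011111 → 2-byte char #4 = DF 97.
Offset 11: leading byte 0xF2 = 11110010 → 4-byte char #5 = F2 A1 AA 93.
Offset 15: leading byte 0xD7 = 11010111 → 2-byte char #6 = D7 94.
Offset 17: leading byte 0xF3 = 11110011 → 4-byte char #7 = F3 B1 96 84.
Leading byte 0xF3 = 11110011 matches 11110xxx → 4-byte sequence.
Byte 1: 0xF3 = 11110011, payload 011 (3 bits).
Byte 2: 0xB1 = 10110001 (10xxxxxx ✓), payload 110001.
Byte 3: 0x96 = 10010110 (10xxxxxx ✓), payload 010110.
Byte 4: 0x84 = 10000100 (10xxxxxx ✓), payload 000100.
Concatenate: 011110001010110000100 = 0xF1584 (21 bits → U+F1584).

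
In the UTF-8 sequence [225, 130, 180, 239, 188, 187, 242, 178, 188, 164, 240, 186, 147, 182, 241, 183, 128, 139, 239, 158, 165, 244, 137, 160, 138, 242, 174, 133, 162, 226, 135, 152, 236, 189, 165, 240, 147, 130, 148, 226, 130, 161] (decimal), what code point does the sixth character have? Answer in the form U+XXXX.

Offset 0: leading byte 0xE1 = 11100001 → 3-byte char #1 = E1 82 B4.
Offset 3: leading byte 0xEF = 11101111 → 3-byte char #2 = EF BC BB.
Offset 6: leading byte 0xF2 = 11110010 → 4-byte char #3 = F2 B2 BC A4.
Offset 10: leading byte 0xF0 = 11110000 → 4-byte char #4 = F0 BA 93 B6.
Offset 14: leading byte 0xF1 = 11110001 → 4-byte char #5 = F1 B7 80 8B.
Offset 18: leading byte 0xEF = 11101111 → 3-byte char #6 = EF 9E A5.
Leading byte 0xEF = 11101111 matches 1110xxxx → 3-byte sequence.
Byte 1: 0xEF = 11101111, payload 1111 (4 bits).
Byte 2: 0x9E = 10011110 (10xxxxxx ✓), payload 011110.
Byte 3: 0xA5 = 10100101 (10xxxxxx ✓), payload 100101.
Concatenate: 1111011110100101 = 0xF7A5 (16 bits → U+F7A5).

U+F7A5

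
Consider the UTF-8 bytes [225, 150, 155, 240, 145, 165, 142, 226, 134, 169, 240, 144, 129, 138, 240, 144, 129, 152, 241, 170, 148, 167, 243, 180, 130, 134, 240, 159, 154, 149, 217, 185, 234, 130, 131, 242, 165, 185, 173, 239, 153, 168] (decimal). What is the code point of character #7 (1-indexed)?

Offset 0: leading byte 0xE1 = 11100001 → 3-byte char #1 = E1 96 9B.
Offset 3: leading byte 0xF0 = 11110000 → 4-byte char #2 = F0 91 A5 8E.
Offset 7: leading byte 0xE2 = 11100010 → 3-byte char #3 = E2 86 A9.
Offset 10: leading byte 0xF0 = 11110000 → 4-byte char #4 = F0 90 81 8A.
Offset 14: leading byte 0xF0 = 11110000 → 4-byte char #5 = F0 90 81 98.
Offset 18: leading byte 0xF1 = 11110001 → 4-byte char #6 = F1 AA 94 A7.
Offset 22: leading byte 0xF3 = 11110011 → 4-byte char #7 = F3 B4 82 86.
Leading byte 0xF3 = 11110011 matches 11110xxx → 4-byte sequence.
Byte 1: 0xF3 = 11110011, payload 011 (3 bits).
Byte 2: 0xB4 = 10110100 (10xxxxxx ✓), payload 110100.
Byte 3: 0x82 = 10000010 (10xxxxxx ✓), payload 000010.
Byte 4: 0x86 = 10000110 (10xxxxxx ✓), payload 000110.
Concatenate: 011110100000010000110 = 0xF4086 (21 bits → U+F4086).

U+F4086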